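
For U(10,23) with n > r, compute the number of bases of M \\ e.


Deleting e from U(10,23) gives U(10,22) since n > r.
Bases of U(10,22) = (22 choose 10) = 646646.

646646


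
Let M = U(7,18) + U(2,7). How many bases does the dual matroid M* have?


(M1+M2)* = M1* + M2*.
M1* = U(11,18), bases: C(18,11) = 31824.
M2* = U(5,7), bases: C(7,5) = 21.
|B(M*)| = 31824 * 21 = 668304.

668304


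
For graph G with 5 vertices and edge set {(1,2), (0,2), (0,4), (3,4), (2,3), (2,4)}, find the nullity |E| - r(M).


Cycle rank (nullity) = |E| - r(M) = |E| - (|V| - c).
|E| = 6, |V| = 5, c = 1.
Nullity = 6 - (5 - 1) = 6 - 4 = 2.

2


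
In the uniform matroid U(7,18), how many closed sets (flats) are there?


Flats of U(7,18): every subset of size < 7 is a flat, plus E itself.
Count = (18 choose 0) + (18 choose 1) + (18 choose 2) + (18 choose 3) + (18 choose 4) + (18 choose 5) + (18 choose 6) + 1
     = 1 + 18 + 153 + 816 + 3060 + 8568 + 18564 + 1
     = 31181.

31181


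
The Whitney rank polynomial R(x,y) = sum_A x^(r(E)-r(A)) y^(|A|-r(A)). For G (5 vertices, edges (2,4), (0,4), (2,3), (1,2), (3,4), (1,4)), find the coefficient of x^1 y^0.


R(x,y) = sum over A in 2^E of x^(r(E)-r(A)) * y^(|A|-r(A)).
G has 5 vertices, 6 edges. r(E) = 4.
Enumerate all 2^6 = 64 subsets.
Count subsets with r(E)-r(A)=1 and |A|-r(A)=0: 18.

18


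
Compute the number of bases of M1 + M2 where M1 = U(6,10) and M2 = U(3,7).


Bases of a direct sum M1 + M2: |B| = |B(M1)| * |B(M2)|.
|B(U(6,10))| = C(10,6) = 210.
|B(U(3,7))| = C(7,3) = 35.
Total bases = 210 * 35 = 7350.

7350


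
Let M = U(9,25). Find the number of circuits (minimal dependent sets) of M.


In U(9,25), circuits are the (10)-element subsets.
Any set of 10 elements is dependent, and removing any one element gives
an independent set of size 9, so it is a minimal dependent set.
Number of circuits = C(25,10) = 3268760.

3268760


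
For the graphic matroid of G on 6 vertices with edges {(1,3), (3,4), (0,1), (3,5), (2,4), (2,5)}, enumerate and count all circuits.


A circuit in a graphic matroid = edge set of a simple cycle.
G has 6 vertices and 6 edges.
Enumerating all minimal edge subsets forming cycles...
Total circuits found: 1.

1


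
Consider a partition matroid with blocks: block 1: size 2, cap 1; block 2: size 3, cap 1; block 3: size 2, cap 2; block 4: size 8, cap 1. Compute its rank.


Rank of a partition matroid = sum of min(|Si|, ci) for each block.
= min(2,1) + min(3,1) + min(2,2) + min(8,1)
= 1 + 1 + 2 + 1
= 5.

5


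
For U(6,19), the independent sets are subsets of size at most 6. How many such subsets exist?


Independent sets of U(6,19) are all subsets of size <= 6.
Count = C(19,0) + C(19,1) + C(19,2) + C(19,3) + C(19,4) + C(19,5) + C(19,6)
     = 1 + 19 + 171 + 969 + 3876 + 11628 + 27132
     = 43796.

43796


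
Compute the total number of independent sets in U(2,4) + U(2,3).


For a direct sum, |I(M1+M2)| = |I(M1)| * |I(M2)|.
|I(U(2,4))| = sum C(4,k) for k=0..2 = 11.
|I(U(2,3))| = sum C(3,k) for k=0..2 = 7.
Total = 11 * 7 = 77.

77


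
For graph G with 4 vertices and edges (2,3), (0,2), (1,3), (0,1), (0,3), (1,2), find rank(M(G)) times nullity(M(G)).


r(M) = |V| - c = 4 - 1 = 3.
nullity = |E| - r(M) = 6 - 3 = 3.
Product = 3 * 3 = 9.

9


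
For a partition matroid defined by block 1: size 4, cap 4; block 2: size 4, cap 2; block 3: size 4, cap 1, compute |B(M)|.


A basis picks exactly ci elements from block i.
Number of bases = product of C(|Si|, ci).
= C(4,4) * C(4,2) * C(4,1)
= 1 * 6 * 4
= 24.

24


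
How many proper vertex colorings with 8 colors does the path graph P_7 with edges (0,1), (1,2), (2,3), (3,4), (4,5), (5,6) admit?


P(P_7, k) = k * (k-1)^(6).
P(8) = 8 * 7^6 = 8 * 117649 = 941192.

941192


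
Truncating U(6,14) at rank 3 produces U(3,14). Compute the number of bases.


Truncating U(6,14) to rank 3 gives U(3,14).
Bases of U(3,14) are all 3-element subsets of 14 elements.
Number of bases = (14 choose 3) = 364.

364


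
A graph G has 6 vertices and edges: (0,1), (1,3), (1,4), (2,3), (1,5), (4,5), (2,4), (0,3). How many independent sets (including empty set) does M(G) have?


An independent set in a graphic matroid is an acyclic edge subset.
G has 6 vertices and 8 edges.
Enumerate all 2^8 = 256 subsets, checking for acyclicity.
Total independent sets = 180.

180


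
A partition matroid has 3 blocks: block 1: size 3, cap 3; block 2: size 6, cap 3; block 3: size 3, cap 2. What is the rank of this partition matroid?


Rank of a partition matroid = sum of min(|Si|, ci) for each block.
= min(3,3) + min(6,3) + min(3,2)
= 3 + 3 + 2
= 8.

8


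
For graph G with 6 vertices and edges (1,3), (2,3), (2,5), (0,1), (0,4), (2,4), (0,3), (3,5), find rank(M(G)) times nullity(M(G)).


r(M) = |V| - c = 6 - 1 = 5.
nullity = |E| - r(M) = 8 - 5 = 3.
Product = 5 * 3 = 15.

15


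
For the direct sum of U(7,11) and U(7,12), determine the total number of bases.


Bases of a direct sum M1 + M2: |B| = |B(M1)| * |B(M2)|.
|B(U(7,11))| = C(11,7) = 330.
|B(U(7,12))| = C(12,7) = 792.
Total bases = 330 * 792 = 261360.

261360


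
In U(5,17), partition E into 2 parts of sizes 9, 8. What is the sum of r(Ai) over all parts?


r(Ai) = min(|Ai|, 5) for each part.
Sum = min(9,5) + min(8,5)
    = 5 + 5
    = 10.

10


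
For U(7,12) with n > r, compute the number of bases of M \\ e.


Deleting e from U(7,12) gives U(7,11) since n > r.
Bases of U(7,11) = (11 choose 7) = 330.

330


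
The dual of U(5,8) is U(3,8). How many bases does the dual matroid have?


The dual of U(r,n) is U(n-r, n) = U(3,8).
Bases of U(3,8) are all (3)-element subsets.
|B(M*)| = C(8,3) = 8! / (3! * 5!) = 56.

56


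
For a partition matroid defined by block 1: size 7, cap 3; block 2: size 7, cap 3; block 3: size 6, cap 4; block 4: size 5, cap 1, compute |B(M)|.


A basis picks exactly ci elements from block i.
Number of bases = product of C(|Si|, ci).
= C(7,3) * C(7,3) * C(6,4) * C(5,1)
= 35 * 35 * 15 * 5
= 91875.

91875


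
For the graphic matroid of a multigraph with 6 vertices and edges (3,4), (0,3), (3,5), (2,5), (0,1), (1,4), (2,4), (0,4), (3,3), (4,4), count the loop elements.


In a graphic matroid, a loop is a self-loop edge (u,u) with rank 0.
Examining all 10 edges for self-loops...
Self-loops found: (3,3), (4,4)
Number of loops = 2.

2


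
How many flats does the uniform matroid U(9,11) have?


Flats of U(9,11): every subset of size < 9 is a flat, plus E itself.
Count = C(11,0) + C(11,1) + C(11,2) + C(11,3) + C(11,4) + C(11,5) + C(11,6) + C(11,7) + C(11,8) + 1
     = 1 + 11 + 55 + 165 + 330 + 462 + 462 + 330 + 165 + 1
     = 1982.

1982


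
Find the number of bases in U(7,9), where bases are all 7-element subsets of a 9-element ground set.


Bases of U(7,9) are all 7-element subsets of the 9-element ground set.
Number of bases = C(9,7).
(9 choose 7) = 36.

36


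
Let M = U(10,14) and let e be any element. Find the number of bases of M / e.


Contracting e from U(10,14) gives U(9,13).
Bases of U(9,13) = C(13,9) = 13! / (9! * 4!) = 715.

715


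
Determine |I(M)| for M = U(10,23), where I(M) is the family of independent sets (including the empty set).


Independent sets of U(10,23) are all subsets of size <= 10.
Count = (23 choose 0) + (23 choose 1) + (23 choose 2) + (23 choose 3) + (23 choose 4) + (23 choose 5) + (23 choose 6) + (23 choose 7) + (23 choose 8) + (23 choose 9) + (23 choose 10)
     = 1 + 23 + 253 + 1771 + 8855 + 33649 + 100947 + 245157 + 490314 + 817190 + 1144066
     = 2842226.

2842226


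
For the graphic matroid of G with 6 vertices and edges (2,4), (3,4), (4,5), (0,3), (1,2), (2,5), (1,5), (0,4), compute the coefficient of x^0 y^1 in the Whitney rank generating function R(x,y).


R(x,y) = sum over A in 2^E of x^(r(E)-r(A)) * y^(|A|-r(A)).
G has 6 vertices, 8 edges. r(E) = 5.
Enumerate all 2^8 = 256 subsets.
Count subsets with r(E)-r(A)=0 and |A|-r(A)=1: 23.

23


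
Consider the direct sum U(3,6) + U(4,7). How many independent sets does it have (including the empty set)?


For a direct sum, |I(M1+M2)| = |I(M1)| * |I(M2)|.
|I(U(3,6))| = sum C(6,k) for k=0..3 = 42.
|I(U(4,7))| = sum C(7,k) for k=0..4 = 99.
Total = 42 * 99 = 4158.

4158


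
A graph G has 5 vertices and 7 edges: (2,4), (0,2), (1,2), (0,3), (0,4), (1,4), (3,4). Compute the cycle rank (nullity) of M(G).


Cycle rank (nullity) = |E| - r(M) = |E| - (|V| - c).
|E| = 7, |V| = 5, c = 1.
Nullity = 7 - (5 - 1) = 7 - 4 = 3.

3


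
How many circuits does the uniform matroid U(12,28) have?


In U(12,28), circuits are the (13)-element subsets.
Any set of 13 elements is dependent, and removing any one element gives
an independent set of size 12, so it is a minimal dependent set.
Number of circuits = C(28,13) = 28! / (13! * 15!) = 37442160.

37442160


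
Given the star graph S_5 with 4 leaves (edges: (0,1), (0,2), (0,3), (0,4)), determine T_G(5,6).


A star on 5 vertices is a tree with 4 edges.
T(x,y) = x^(4) for any tree.
T(5,6) = 5^4 = 625.

625


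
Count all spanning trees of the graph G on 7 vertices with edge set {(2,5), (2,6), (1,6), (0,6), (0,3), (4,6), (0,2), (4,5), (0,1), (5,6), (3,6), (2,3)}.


By Kirchhoff's matrix tree theorem, the number of spanning trees equals
the determinant of any cofactor of the Laplacian matrix L.
G has 7 vertices and 12 edges.
Computing the (6 x 6) cofactor determinant gives 257.

257


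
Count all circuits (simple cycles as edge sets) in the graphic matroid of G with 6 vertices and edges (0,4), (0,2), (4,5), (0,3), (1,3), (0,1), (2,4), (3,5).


A circuit in a graphic matroid = edge set of a simple cycle.
G has 6 vertices and 8 edges.
Enumerating all minimal edge subsets forming cycles...
Total circuits found: 6.

6


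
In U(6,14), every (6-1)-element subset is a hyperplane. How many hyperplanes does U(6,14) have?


Hyperplanes of U(6,14) are flats of rank 5.
In a uniform matroid, these are exactly the (5)-element subsets.
Count = C(14,5) = 2002.

2002


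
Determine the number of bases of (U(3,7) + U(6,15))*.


(M1+M2)* = M1* + M2*.
M1* = U(4,7), bases: C(7,4) = 35.
M2* = U(9,15), bases: C(15,9) = 5005.
|B(M*)| = 35 * 5005 = 175175.

175175


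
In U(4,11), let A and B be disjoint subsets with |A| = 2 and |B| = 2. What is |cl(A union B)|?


|A union B| = 2 + 2 = 4 (disjoint).
In U(4,11), cl(S) = S if |S| < 4, else cl(S) = E.
Since 4 >= 4, cl(A union B) = E.
|cl(A union B)| = 11.

11


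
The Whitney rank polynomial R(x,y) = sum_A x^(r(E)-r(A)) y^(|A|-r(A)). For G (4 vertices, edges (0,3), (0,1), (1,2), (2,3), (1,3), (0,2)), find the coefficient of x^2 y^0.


R(x,y) = sum over A in 2^E of x^(r(E)-r(A)) * y^(|A|-r(A)).
G has 4 vertices, 6 edges. r(E) = 3.
Enumerate all 2^6 = 64 subsets.
Count subsets with r(E)-r(A)=2 and |A|-r(A)=0: 6.

6


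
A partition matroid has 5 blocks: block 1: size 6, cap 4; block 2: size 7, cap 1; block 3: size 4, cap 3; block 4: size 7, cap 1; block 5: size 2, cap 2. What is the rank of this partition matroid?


Rank of a partition matroid = sum of min(|Si|, ci) for each block.
= min(6,4) + min(7,1) + min(4,3) + min(7,1) + min(2,2)
= 4 + 1 + 3 + 1 + 2
= 11.

11


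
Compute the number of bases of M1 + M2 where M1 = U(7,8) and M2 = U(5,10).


Bases of a direct sum M1 + M2: |B| = |B(M1)| * |B(M2)|.
|B(U(7,8))| = C(8,7) = 8.
|B(U(5,10))| = C(10,5) = 252.
Total bases = 8 * 252 = 2016.

2016


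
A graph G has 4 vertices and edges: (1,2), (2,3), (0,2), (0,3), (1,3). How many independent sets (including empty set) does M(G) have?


An independent set in a graphic matroid is an acyclic edge subset.
G has 4 vertices and 5 edges.
Enumerate all 2^5 = 32 subsets, checking for acyclicity.
Total independent sets = 24.

24


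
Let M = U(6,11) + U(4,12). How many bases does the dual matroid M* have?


(M1+M2)* = M1* + M2*.
M1* = U(5,11), bases: C(11,5) = 462.
M2* = U(8,12), bases: C(12,8) = 495.
|B(M*)| = 462 * 495 = 228690.

228690


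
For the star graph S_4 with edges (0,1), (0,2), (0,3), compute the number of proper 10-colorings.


P(tree, k) = k * (k-1)^(3) for any tree on 4 vertices.
P(10) = 10 * 9^3 = 10 * 729 = 7290.

7290


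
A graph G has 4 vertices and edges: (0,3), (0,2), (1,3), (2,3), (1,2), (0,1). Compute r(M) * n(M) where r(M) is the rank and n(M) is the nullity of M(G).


r(M) = |V| - c = 4 - 1 = 3.
nullity = |E| - r(M) = 6 - 3 = 3.
Product = 3 * 3 = 9.

9


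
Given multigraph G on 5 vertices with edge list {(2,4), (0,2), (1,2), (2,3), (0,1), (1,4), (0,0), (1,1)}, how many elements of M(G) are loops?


In a graphic matroid, a loop is a self-loop edge (u,u) with rank 0.
Examining all 8 edges for self-loops...
Self-loops found: (0,0), (1,1)
Number of loops = 2.

2


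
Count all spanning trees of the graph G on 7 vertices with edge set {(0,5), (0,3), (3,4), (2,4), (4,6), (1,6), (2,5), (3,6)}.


By Kirchhoff's matrix tree theorem, the number of spanning trees equals
the determinant of any cofactor of the Laplacian matrix L.
G has 7 vertices and 8 edges.
Computing the (6 x 6) cofactor determinant gives 14.

14


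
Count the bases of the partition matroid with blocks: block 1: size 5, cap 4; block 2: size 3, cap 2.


A basis picks exactly ci elements from block i.
Number of bases = product of C(|Si|, ci).
= C(5,4) * C(3,2)
= 5 * 3
= 15.

15


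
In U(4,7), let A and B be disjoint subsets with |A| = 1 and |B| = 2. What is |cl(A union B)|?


|A union B| = 1 + 2 = 3 (disjoint).
In U(4,7), cl(S) = S if |S| < 4, else cl(S) = E.
Since 3 < 4, cl(A union B) = A union B.
|cl(A union B)| = 3.

3


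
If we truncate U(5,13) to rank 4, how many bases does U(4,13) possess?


Truncating U(5,13) to rank 4 gives U(4,13).
Bases of U(4,13) are all 4-element subsets of 13 elements.
Number of bases = C(13,4) = 13! / (4! * 9!) = 715.

715


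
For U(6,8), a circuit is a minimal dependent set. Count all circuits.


In U(6,8), circuits are the (7)-element subsets.
Any set of 7 elements is dependent, and removing any one element gives
an independent set of size 6, so it is a minimal dependent set.
Number of circuits = (8 choose 7) = 8.

8


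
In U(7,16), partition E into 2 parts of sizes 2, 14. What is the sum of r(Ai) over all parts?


r(Ai) = min(|Ai|, 7) for each part.
Sum = min(2,7) + min(14,7)
    = 2 + 7
    = 9.

9


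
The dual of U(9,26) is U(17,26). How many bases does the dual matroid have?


The dual of U(r,n) is U(n-r, n) = U(17,26).
Bases of U(17,26) are all (17)-element subsets.
|B(M*)| = C(26,17) = 26! / (17! * 9!) = 3124550.

3124550


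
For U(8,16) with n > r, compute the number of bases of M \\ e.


Deleting e from U(8,16) gives U(8,15) since n > r.
Bases of U(8,15) = C(15,8) = 15! / (8! * 7!) = 6435.

6435


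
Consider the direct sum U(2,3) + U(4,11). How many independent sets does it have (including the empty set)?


For a direct sum, |I(M1+M2)| = |I(M1)| * |I(M2)|.
|I(U(2,3))| = sum C(3,k) for k=0..2 = 7.
|I(U(4,11))| = sum C(11,k) for k=0..4 = 562.
Total = 7 * 562 = 3934.

3934


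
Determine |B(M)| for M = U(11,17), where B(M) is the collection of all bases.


Bases of U(11,17) are all 11-element subsets of the 17-element ground set.
Number of bases = C(17,11).
C(17,11) = 12376.

12376


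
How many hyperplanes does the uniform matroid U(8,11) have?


Hyperplanes of U(8,11) are flats of rank 7.
In a uniform matroid, these are exactly the (7)-element subsets.
Count = C(11,7) = 11! / (7! * 4!) = 330.

330


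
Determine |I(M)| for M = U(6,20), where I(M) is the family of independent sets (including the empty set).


Independent sets of U(6,20) are all subsets of size <= 6.
Count = C(20,0) + C(20,1) + C(20,2) + C(20,3) + C(20,4) + C(20,5) + C(20,6)
     = 1 + 20 + 190 + 1140 + 4845 + 15504 + 38760
     = 60460.

60460


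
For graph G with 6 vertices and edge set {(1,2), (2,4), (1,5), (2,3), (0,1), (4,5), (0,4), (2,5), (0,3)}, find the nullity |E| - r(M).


Cycle rank (nullity) = |E| - r(M) = |E| - (|V| - c).
|E| = 9, |V| = 6, c = 1.
Nullity = 9 - (6 - 1) = 9 - 5 = 4.

4


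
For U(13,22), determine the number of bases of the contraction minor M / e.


Contracting e from U(13,22) gives U(12,21).
Bases of U(12,21) = C(21,12) = 293930.

293930


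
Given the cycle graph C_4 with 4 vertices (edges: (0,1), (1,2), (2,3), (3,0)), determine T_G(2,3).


T(C_4; x,y) = x + x^2 + ... + x^(3) + y.
T(2,3) = 2^1 + 2^2 + 2^3 + 3
= 2 + 4 + 8 + 3
= 17.

17


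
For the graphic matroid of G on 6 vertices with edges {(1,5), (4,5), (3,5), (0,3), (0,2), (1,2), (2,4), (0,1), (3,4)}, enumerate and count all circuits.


A circuit in a graphic matroid = edge set of a simple cycle.
G has 6 vertices and 9 edges.
Enumerating all minimal edge subsets forming cycles...
Total circuits found: 14.

14


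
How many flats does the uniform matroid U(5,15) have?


Flats of U(5,15): every subset of size < 5 is a flat, plus E itself.
Count = C(15,0) + C(15,1) + C(15,2) + C(15,3) + C(15,4) + 1
     = 1 + 15 + 105 + 455 + 1365 + 1
     = 1942.

1942


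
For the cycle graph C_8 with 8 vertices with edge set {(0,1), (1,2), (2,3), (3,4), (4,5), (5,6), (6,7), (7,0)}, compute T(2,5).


T(C_8; x,y) = x + x^2 + ... + x^(7) + y.
T(2,5) = 2^1 + 2^2 + 2^3 + 2^4 + 2^5 + 2^6 + 2^7 + 5
= 2 + 4 + 8 + 16 + 32 + 64 + 128 + 5
= 259.

259


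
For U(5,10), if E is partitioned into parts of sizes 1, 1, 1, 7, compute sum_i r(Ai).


r(Ai) = min(|Ai|, 5) for each part.
Sum = min(1,5) + min(1,5) + min(1,5) + min(7,5)
    = 1 + 1 + 1 + 5
    = 8.

8


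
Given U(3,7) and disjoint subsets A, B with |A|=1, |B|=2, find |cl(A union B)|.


|A union B| = 1 + 2 = 3 (disjoint).
In U(3,7), cl(S) = S if |S| < 3, else cl(S) = E.
Since 3 >= 3, cl(A union B) = E.
|cl(A union B)| = 7.

7


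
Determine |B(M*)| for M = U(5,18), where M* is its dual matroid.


The dual of U(r,n) is U(n-r, n) = U(13,18).
Bases of U(13,18) are all (13)-element subsets.
|B(M*)| = (18 choose 13) = 8568.

8568


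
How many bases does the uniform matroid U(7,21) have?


Bases of U(7,21) are all 7-element subsets of the 21-element ground set.
Number of bases = C(21,7).
C(21,7) = 116280.

116280


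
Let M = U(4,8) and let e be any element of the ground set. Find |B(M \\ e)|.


Deleting e from U(4,8) gives U(4,7) since n > r.
Bases of U(4,7) = C(7,4) = 7! / (4! * 3!) = 35.

35


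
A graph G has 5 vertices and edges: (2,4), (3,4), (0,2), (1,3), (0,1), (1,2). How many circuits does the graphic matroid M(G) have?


A circuit in a graphic matroid = edge set of a simple cycle.
G has 5 vertices and 6 edges.
Enumerating all minimal edge subsets forming cycles...
Total circuits found: 3.

3


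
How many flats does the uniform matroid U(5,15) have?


Flats of U(5,15): every subset of size < 5 is a flat, plus E itself.
Count = (15 choose 0) + (15 choose 1) + (15 choose 2) + (15 choose 3) + (15 choose 4) + 1
     = 1 + 15 + 105 + 455 + 1365 + 1
     = 1942.

1942


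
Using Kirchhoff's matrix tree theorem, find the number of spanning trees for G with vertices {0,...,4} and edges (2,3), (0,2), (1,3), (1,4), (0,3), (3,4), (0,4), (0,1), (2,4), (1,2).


By Kirchhoff's matrix tree theorem, the number of spanning trees equals
the determinant of any cofactor of the Laplacian matrix L.
G has 5 vertices and 10 edges.
Computing the (4 x 4) cofactor determinant gives 125.

125


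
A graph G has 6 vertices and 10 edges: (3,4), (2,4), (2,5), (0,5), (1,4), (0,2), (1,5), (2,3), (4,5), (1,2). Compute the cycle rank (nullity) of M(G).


Cycle rank (nullity) = |E| - r(M) = |E| - (|V| - c).
|E| = 10, |V| = 6, c = 1.
Nullity = 10 - (6 - 1) = 10 - 5 = 5.

5


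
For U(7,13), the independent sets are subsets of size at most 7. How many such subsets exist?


Independent sets of U(7,13) are all subsets of size <= 7.
Count = (13 choose 0) + (13 choose 1) + (13 choose 2) + (13 choose 3) + (13 choose 4) + (13 choose 5) + (13 choose 6) + (13 choose 7)
     = 1 + 13 + 78 + 286 + 715 + 1287 + 1716 + 1716
     = 5812.

5812


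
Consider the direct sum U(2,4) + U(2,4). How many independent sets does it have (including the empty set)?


For a direct sum, |I(M1+M2)| = |I(M1)| * |I(M2)|.
|I(U(2,4))| = sum C(4,k) for k=0..2 = 11.
|I(U(2,4))| = sum C(4,k) for k=0..2 = 11.
Total = 11 * 11 = 121.

121


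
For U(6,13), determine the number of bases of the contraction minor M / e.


Contracting e from U(6,13) gives U(5,12).
Bases of U(5,12) = C(12,5) = 792.

792


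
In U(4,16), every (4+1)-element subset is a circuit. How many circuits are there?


In U(4,16), circuits are the (5)-element subsets.
Any set of 5 elements is dependent, and removing any one element gives
an independent set of size 4, so it is a minimal dependent set.
Number of circuits = C(16,5) = 16! / (5! * 11!) = 4368.

4368


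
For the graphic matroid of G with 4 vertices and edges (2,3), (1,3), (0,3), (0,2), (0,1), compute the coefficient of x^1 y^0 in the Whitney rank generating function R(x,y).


R(x,y) = sum over A in 2^E of x^(r(E)-r(A)) * y^(|A|-r(A)).
G has 4 vertices, 5 edges. r(E) = 3.
Enumerate all 2^5 = 32 subsets.
Count subsets with r(E)-r(A)=1 and |A|-r(A)=0: 10.

10


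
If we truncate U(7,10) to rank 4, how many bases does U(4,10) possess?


Truncating U(7,10) to rank 4 gives U(4,10).
Bases of U(4,10) are all 4-element subsets of 10 elements.
Number of bases = C(10,4) = (10 * 9 * 8 * 7) / (1 * 2 * 3 * 4) = 210.

210


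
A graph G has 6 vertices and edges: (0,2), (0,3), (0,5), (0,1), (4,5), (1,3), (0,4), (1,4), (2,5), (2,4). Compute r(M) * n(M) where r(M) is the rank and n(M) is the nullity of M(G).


r(M) = |V| - c = 6 - 1 = 5.
nullity = |E| - r(M) = 10 - 5 = 5.
Product = 5 * 5 = 25.

25


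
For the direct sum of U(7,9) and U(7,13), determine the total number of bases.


Bases of a direct sum M1 + M2: |B| = |B(M1)| * |B(M2)|.
|B(U(7,9))| = C(9,7) = 36.
|B(U(7,13))| = C(13,7) = 1716.
Total bases = 36 * 1716 = 61776.

61776


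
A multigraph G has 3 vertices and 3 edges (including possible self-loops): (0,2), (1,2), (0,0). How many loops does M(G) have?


In a graphic matroid, a loop is a self-loop edge (u,u) with rank 0.
Examining all 3 edges for self-loops...
Self-loops found: (0,0)
Number of loops = 1.

1


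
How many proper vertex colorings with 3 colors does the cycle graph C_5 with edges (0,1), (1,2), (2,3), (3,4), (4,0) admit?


P(C_5, k) = (k-1)^5 + (-1)^5*(k-1).
P(3) = (2)^5 - 2
= 32 - 2 = 30.

30


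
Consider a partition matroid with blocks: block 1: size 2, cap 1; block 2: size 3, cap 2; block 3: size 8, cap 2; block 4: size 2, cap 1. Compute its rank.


Rank of a partition matroid = sum of min(|Si|, ci) for each block.
= min(2,1) + min(3,2) + min(8,2) + min(2,1)
= 1 + 2 + 2 + 1
= 6.

6


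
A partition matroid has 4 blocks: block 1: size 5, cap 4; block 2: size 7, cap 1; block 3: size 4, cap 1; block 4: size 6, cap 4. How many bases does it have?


A basis picks exactly ci elements from block i.
Number of bases = product of C(|Si|, ci).
= C(5,4) * C(7,1) * C(4,1) * C(6,4)
= 5 * 7 * 4 * 15
= 2100.

2100


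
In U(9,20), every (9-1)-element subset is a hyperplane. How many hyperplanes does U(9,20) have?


Hyperplanes of U(9,20) are flats of rank 8.
In a uniform matroid, these are exactly the (8)-element subsets.
Count = C(20,8) = 125970.

125970


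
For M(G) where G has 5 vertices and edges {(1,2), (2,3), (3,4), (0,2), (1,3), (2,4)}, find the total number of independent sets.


An independent set in a graphic matroid is an acyclic edge subset.
G has 5 vertices and 6 edges.
Enumerate all 2^6 = 64 subsets, checking for acyclicity.
Total independent sets = 48.

48


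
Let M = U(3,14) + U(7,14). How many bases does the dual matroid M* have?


(M1+M2)* = M1* + M2*.
M1* = U(11,14), bases: C(14,11) = 364.
M2* = U(7,14), bases: C(14,7) = 3432.
|B(M*)| = 364 * 3432 = 1249248.

1249248


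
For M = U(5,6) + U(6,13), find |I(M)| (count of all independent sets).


For a direct sum, |I(M1+M2)| = |I(M1)| * |I(M2)|.
|I(U(5,6))| = sum C(6,k) for k=0..5 = 63.
|I(U(6,13))| = sum C(13,k) for k=0..6 = 4096.
Total = 63 * 4096 = 258048.

258048


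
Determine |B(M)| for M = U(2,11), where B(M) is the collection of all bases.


Bases of U(2,11) are all 2-element subsets of the 11-element ground set.
Number of bases = C(11,2).
(11 choose 2) = 55.

55


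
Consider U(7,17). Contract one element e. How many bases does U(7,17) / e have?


Contracting e from U(7,17) gives U(6,16).
Bases of U(6,16) = C(16,6) = 16! / (6! * 10!) = 8008.

8008


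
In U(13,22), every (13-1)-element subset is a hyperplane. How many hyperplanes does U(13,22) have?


Hyperplanes of U(13,22) are flats of rank 12.
In a uniform matroid, these are exactly the (12)-element subsets.
Count = C(22,12) = 646646.

646646


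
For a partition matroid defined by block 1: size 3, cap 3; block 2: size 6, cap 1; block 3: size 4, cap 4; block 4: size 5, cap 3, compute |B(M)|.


A basis picks exactly ci elements from block i.
Number of bases = product of C(|Si|, ci).
= C(3,3) * C(6,1) * C(4,4) * C(5,3)
= 1 * 6 * 1 * 10
= 60.

60


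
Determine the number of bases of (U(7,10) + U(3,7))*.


(M1+M2)* = M1* + M2*.
M1* = U(3,10), bases: C(10,3) = 120.
M2* = U(4,7), bases: C(7,4) = 35.
|B(M*)| = 120 * 35 = 4200.

4200


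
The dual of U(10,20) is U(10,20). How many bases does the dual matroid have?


The dual of U(r,n) is U(n-r, n) = U(10,20).
Bases of U(10,20) are all (10)-element subsets.
|B(M*)| = C(20,10) = 20! / (10! * 10!) = 184756.

184756


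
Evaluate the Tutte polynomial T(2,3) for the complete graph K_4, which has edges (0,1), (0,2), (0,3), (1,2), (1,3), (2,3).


T(K_4; x,y) = x^3 + 3x^2 + 4xy + 2x + y^3 + 3y^2 + 2y.
Substituting x=2, y=3:
= 8 + 12 + 24 + 4 + 27 + 27 + 6
= 108.

108


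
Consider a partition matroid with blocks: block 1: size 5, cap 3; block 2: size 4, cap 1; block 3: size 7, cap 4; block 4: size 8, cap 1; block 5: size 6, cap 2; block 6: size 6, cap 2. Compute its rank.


Rank of a partition matroid = sum of min(|Si|, ci) for each block.
= min(5,3) + min(4,1) + min(7,4) + min(8,1) + min(6,2) + min(6,2)
= 3 + 1 + 4 + 1 + 2 + 2
= 13.

13


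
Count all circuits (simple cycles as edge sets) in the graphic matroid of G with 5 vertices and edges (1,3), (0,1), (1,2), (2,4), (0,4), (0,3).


A circuit in a graphic matroid = edge set of a simple cycle.
G has 5 vertices and 6 edges.
Enumerating all minimal edge subsets forming cycles...
Total circuits found: 3.

3


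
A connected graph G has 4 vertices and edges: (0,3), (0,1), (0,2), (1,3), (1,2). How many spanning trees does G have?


By Kirchhoff's matrix tree theorem, the number of spanning trees equals
the determinant of any cofactor of the Laplacian matrix L.
G has 4 vertices and 5 edges.
Computing the (3 x 3) cofactor determinant gives 8.

8


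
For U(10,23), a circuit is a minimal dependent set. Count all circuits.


In U(10,23), circuits are the (11)-element subsets.
Any set of 11 elements is dependent, and removing any one element gives
an independent set of size 10, so it is a minimal dependent set.
Number of circuits = (23 choose 11) = 1352078.

1352078


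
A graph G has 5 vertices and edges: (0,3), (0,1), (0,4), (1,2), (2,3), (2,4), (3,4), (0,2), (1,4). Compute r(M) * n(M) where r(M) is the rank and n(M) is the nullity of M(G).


r(M) = |V| - c = 5 - 1 = 4.
nullity = |E| - r(M) = 9 - 4 = 5.
Product = 4 * 5 = 20.

20


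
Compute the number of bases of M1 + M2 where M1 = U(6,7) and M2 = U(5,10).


Bases of a direct sum M1 + M2: |B| = |B(M1)| * |B(M2)|.
|B(U(6,7))| = C(7,6) = 7.
|B(U(5,10))| = C(10,5) = 252.
Total bases = 7 * 252 = 1764.

1764


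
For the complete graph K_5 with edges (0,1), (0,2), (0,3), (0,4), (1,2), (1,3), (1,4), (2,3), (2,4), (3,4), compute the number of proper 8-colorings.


P(K_5, k) = k(k-1)(k-2)...(k-4).
P(8) = (8) * (7) * (6) * (5) * (4) = 6720.

6720


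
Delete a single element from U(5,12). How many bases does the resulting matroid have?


Deleting e from U(5,12) gives U(5,11) since n > r.
Bases of U(5,11) = C(11,5) = 462.

462


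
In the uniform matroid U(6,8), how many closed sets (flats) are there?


Flats of U(6,8): every subset of size < 6 is a flat, plus E itself.
Count = C(8,0) + C(8,1) + C(8,2) + C(8,3) + C(8,4) + C(8,5) + 1
     = 1 + 8 + 28 + 56 + 70 + 56 + 1
     = 220.

220


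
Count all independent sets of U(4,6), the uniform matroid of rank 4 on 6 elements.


Independent sets of U(4,6) are all subsets of size <= 4.
Count = (6 choose 0) + (6 choose 1) + (6 choose 2) + (6 choose 3) + (6 choose 4)
     = 1 + 6 + 15 + 20 + 15
     = 57.

57


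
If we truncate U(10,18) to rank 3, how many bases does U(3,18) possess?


Truncating U(10,18) to rank 3 gives U(3,18).
Bases of U(3,18) are all 3-element subsets of 18 elements.
Number of bases = (18 choose 3) = 816.

816


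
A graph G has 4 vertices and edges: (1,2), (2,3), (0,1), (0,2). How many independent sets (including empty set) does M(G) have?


An independent set in a graphic matroid is an acyclic edge subset.
G has 4 vertices and 4 edges.
Enumerate all 2^4 = 16 subsets, checking for acyclicity.
Total independent sets = 14.

14


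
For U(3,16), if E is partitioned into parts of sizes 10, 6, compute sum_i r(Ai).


r(Ai) = min(|Ai|, 3) for each part.
Sum = min(10,3) + min(6,3)
    = 3 + 3
    = 6.

6


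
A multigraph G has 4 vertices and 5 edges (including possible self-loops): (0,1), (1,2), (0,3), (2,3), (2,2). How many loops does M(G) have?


In a graphic matroid, a loop is a self-loop edge (u,u) with rank 0.
Examining all 5 edges for self-loops...
Self-loops found: (2,2)
Number of loops = 1.

1


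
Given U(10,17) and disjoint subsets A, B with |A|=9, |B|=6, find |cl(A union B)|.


|A union B| = 9 + 6 = 15 (disjoint).
In U(10,17), cl(S) = S if |S| < 10, else cl(S) = E.
Since 15 >= 10, cl(A union B) = E.
|cl(A union B)| = 17.

17


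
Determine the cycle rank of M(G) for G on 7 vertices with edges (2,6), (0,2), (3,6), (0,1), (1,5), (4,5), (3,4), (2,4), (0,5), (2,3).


Cycle rank (nullity) = |E| - r(M) = |E| - (|V| - c).
|E| = 10, |V| = 7, c = 1.
Nullity = 10 - (7 - 1) = 10 - 6 = 4.

4


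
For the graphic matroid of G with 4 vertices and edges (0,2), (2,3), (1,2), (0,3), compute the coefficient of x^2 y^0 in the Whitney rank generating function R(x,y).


R(x,y) = sum over A in 2^E of x^(r(E)-r(A)) * y^(|A|-r(A)).
G has 4 vertices, 4 edges. r(E) = 3.
Enumerate all 2^4 = 16 subsets.
Count subsets with r(E)-r(A)=2 and |A|-r(A)=0: 4.

4


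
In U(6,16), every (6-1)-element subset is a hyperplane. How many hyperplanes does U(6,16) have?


Hyperplanes of U(6,16) are flats of rank 5.
In a uniform matroid, these are exactly the (5)-element subsets.
Count = C(16,5) = 16! / (5! * 11!) = 4368.

4368


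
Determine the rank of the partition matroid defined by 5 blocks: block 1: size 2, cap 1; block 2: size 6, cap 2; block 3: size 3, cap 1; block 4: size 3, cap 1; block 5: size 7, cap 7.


Rank of a partition matroid = sum of min(|Si|, ci) for each block.
= min(2,1) + min(6,2) + min(3,1) + min(3,1) + min(7,7)
= 1 + 2 + 1 + 1 + 7
= 12.

12


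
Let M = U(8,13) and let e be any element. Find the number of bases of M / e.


Contracting e from U(8,13) gives U(7,12).
Bases of U(7,12) = C(12,7) = 12! / (7! * 5!) = 792.

792


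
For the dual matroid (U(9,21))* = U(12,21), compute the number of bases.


The dual of U(r,n) is U(n-r, n) = U(12,21).
Bases of U(12,21) are all (12)-element subsets.
|B(M*)| = C(21,12) = 293930.

293930


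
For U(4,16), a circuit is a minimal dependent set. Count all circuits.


In U(4,16), circuits are the (5)-element subsets.
Any set of 5 elements is dependent, and removing any one element gives
an independent set of size 4, so it is a minimal dependent set.
Number of circuits = (16 choose 5) = 4368.

4368


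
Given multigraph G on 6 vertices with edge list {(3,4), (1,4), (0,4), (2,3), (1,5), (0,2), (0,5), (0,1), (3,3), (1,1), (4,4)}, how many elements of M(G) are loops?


In a graphic matroid, a loop is a self-loop edge (u,u) with rank 0.
Examining all 11 edges for self-loops...
Self-loops found: (3,3), (1,1), (4,4)
Number of loops = 3.

3


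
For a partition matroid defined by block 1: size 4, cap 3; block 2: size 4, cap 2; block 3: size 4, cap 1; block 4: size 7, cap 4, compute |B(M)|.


A basis picks exactly ci elements from block i.
Number of bases = product of C(|Si|, ci).
= C(4,3) * C(4,2) * C(4,1) * C(7,4)
= 4 * 6 * 4 * 35
= 3360.

3360


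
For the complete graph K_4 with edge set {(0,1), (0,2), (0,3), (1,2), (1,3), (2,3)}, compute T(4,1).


T(K_4; x,y) = x^3 + 3x^2 + 4xy + 2x + y^3 + 3y^2 + 2y.
Substituting x=4, y=1:
= 64 + 48 + 16 + 8 + 1 + 3 + 2
= 142.

142


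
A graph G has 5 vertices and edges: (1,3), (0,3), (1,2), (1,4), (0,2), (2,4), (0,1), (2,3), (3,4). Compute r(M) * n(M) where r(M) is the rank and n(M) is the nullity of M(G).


r(M) = |V| - c = 5 - 1 = 4.
nullity = |E| - r(M) = 9 - 4 = 5.
Product = 4 * 5 = 20.

20


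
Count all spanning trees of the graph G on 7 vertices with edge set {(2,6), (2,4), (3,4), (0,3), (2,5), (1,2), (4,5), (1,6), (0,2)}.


By Kirchhoff's matrix tree theorem, the number of spanning trees equals
the determinant of any cofactor of the Laplacian matrix L.
G has 7 vertices and 9 edges.
Computing the (6 x 6) cofactor determinant gives 33.

33


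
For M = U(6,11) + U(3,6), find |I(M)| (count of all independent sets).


For a direct sum, |I(M1+M2)| = |I(M1)| * |I(M2)|.
|I(U(6,11))| = sum C(11,k) for k=0..6 = 1486.
|I(U(3,6))| = sum C(6,k) for k=0..3 = 42.
Total = 1486 * 42 = 62412.

62412


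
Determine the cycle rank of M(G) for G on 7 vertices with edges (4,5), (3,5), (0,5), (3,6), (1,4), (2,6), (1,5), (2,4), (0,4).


Cycle rank (nullity) = |E| - r(M) = |E| - (|V| - c).
|E| = 9, |V| = 7, c = 1.
Nullity = 9 - (7 - 1) = 9 - 6 = 3.

3


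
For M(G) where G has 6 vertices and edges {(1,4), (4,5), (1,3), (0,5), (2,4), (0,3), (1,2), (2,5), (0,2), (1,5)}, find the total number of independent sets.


An independent set in a graphic matroid is an acyclic edge subset.
G has 6 vertices and 10 edges.
Enumerate all 2^10 = 1024 subsets, checking for acyclicity.
Total independent sets = 454.

454


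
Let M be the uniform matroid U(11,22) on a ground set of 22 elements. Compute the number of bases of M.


Bases of U(11,22) are all 11-element subsets of the 22-element ground set.
Number of bases = C(22,11).
C(22,11) = 705432.

705432


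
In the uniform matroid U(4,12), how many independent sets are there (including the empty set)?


Independent sets of U(4,12) are all subsets of size <= 4.
Count = (12 choose 0) + (12 choose 1) + (12 choose 2) + (12 choose 3) + (12 choose 4)
     = 1 + 12 + 66 + 220 + 495
     = 794.

794


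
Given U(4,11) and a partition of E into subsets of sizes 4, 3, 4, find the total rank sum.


r(Ai) = min(|Ai|, 4) for each part.
Sum = min(4,4) + min(3,4) + min(4,4)
    = 4 + 3 + 4
    = 11.

11


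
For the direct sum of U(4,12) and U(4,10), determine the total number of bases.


Bases of a direct sum M1 + M2: |B| = |B(M1)| * |B(M2)|.
|B(U(4,12))| = C(12,4) = 495.
|B(U(4,10))| = C(10,4) = 210.
Total bases = 495 * 210 = 103950.

103950


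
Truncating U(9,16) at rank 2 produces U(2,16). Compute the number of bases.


Truncating U(9,16) to rank 2 gives U(2,16).
Bases of U(2,16) are all 2-element subsets of 16 elements.
Number of bases = (16 choose 2) = 120.

120


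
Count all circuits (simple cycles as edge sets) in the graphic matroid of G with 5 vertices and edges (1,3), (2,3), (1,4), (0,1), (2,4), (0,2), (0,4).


A circuit in a graphic matroid = edge set of a simple cycle.
G has 5 vertices and 7 edges.
Enumerating all minimal edge subsets forming cycles...
Total circuits found: 7.

7


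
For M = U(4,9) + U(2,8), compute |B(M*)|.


(M1+M2)* = M1* + M2*.
M1* = U(5,9), bases: C(9,5) = 126.
M2* = U(6,8), bases: C(8,6) = 28.
|B(M*)| = 126 * 28 = 3528.

3528


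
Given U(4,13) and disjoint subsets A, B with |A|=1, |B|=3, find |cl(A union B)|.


|A union B| = 1 + 3 = 4 (disjoint).
In U(4,13), cl(S) = S if |S| < 4, else cl(S) = E.
Since 4 >= 4, cl(A union B) = E.
|cl(A union B)| = 13.

13


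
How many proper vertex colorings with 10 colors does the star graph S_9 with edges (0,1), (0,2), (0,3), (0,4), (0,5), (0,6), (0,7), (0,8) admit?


P(tree, k) = k * (k-1)^(8) for any tree on 9 vertices.
P(10) = 10 * 9^8 = 10 * 43046721 = 430467210.

430467210


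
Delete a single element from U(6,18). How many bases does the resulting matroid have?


Deleting e from U(6,18) gives U(6,17) since n > r.
Bases of U(6,17) = C(17,6) = 12376.

12376


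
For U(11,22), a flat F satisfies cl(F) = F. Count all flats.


Flats of U(11,22): every subset of size < 11 is a flat, plus E itself.
Count = (22 choose 0) + (22 choose 1) + (22 choose 2) + (22 choose 3) + (22 choose 4) + (22 choose 5) + (22 choose 6) + (22 choose 7) + (22 choose 8) + (22 choose 9) + (22 choose 10) + 1
     = 1 + 22 + 231 + 1540 + 7315 + 26334 + 74613 + 170544 + 319770 + 497420 + 646646 + 1
     = 1744437.

1744437


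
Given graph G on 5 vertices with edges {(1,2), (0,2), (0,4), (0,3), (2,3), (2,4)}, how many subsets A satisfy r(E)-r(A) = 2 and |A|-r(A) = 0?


R(x,y) = sum over A in 2^E of x^(r(E)-r(A)) * y^(|A|-r(A)).
G has 5 vertices, 6 edges. r(E) = 4.
Enumerate all 2^6 = 64 subsets.
Count subsets with r(E)-r(A)=2 and |A|-r(A)=0: 15.

15


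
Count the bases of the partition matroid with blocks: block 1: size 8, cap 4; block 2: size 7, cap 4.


A basis picks exactly ci elements from block i.
Number of bases = product of C(|Si|, ci).
= C(8,4) * C(7,4)
= 70 * 35
= 2450.

2450


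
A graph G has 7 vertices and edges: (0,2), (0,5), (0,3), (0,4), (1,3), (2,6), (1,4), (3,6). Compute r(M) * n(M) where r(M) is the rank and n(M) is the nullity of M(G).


r(M) = |V| - c = 7 - 1 = 6.
nullity = |E| - r(M) = 8 - 6 = 2.
Product = 6 * 2 = 12.

12


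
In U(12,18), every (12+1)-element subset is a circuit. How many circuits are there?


In U(12,18), circuits are the (13)-element subsets.
Any set of 13 elements is dependent, and removing any one element gives
an independent set of size 12, so it is a minimal dependent set.
Number of circuits = C(18,13) = 8568.

8568


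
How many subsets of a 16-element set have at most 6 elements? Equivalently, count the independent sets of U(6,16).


Independent sets of U(6,16) are all subsets of size <= 6.
Count = (16 choose 0) + (16 choose 1) + (16 choose 2) + (16 choose 3) + (16 choose 4) + (16 choose 5) + (16 choose 6)
     = 1 + 16 + 120 + 560 + 1820 + 4368 + 8008
     = 14893.

14893


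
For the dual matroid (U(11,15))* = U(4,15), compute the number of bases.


The dual of U(r,n) is U(n-r, n) = U(4,15).
Bases of U(4,15) are all (4)-element subsets.
|B(M*)| = C(15,4) = (15 * 14 * 13 * 12) / (1 * 2 * 3 * 4) = 1365.

1365


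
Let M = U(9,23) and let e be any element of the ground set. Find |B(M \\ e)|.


Deleting e from U(9,23) gives U(9,22) since n > r.
Bases of U(9,22) = (22 choose 9) = 497420.

497420


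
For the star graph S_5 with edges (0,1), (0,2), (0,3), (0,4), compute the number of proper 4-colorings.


P(tree, k) = k * (k-1)^(4) for any tree on 5 vertices.
P(4) = 4 * 3^4 = 4 * 81 = 324.

324


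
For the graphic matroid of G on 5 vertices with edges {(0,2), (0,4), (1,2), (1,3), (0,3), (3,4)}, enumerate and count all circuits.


A circuit in a graphic matroid = edge set of a simple cycle.
G has 5 vertices and 6 edges.
Enumerating all minimal edge subsets forming cycles...
Total circuits found: 3.

3
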